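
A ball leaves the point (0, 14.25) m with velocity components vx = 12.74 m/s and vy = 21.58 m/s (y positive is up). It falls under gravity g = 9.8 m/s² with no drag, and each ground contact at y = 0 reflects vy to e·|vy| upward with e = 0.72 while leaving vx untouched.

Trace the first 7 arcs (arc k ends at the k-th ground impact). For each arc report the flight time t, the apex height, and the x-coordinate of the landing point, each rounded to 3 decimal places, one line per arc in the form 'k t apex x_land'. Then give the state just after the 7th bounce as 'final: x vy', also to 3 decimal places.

1 4.987 38.010 63.537
2 4.011 19.704 114.633
3 2.888 10.215 151.421
4 2.079 5.295 177.909
5 1.497 2.745 196.981
6 1.078 1.423 210.712
7 0.776 0.738 220.598
final: 220.598 2.738

Arc 1: start y=14.250, vy=21.580 → t=4.987, apex=38.010, x_land=63.537, impact vy=-27.295
  bounce: vy ← 0.72·27.295 = 19.652
Arc 2: start y=0.000, vy=19.652 → t=4.011, apex=19.704, x_land=114.633, impact vy=-19.652
  bounce: vy ← 0.72·19.652 = 14.150
Arc 3: start y=0.000, vy=14.150 → t=2.888, apex=10.215, x_land=151.421, impact vy=-14.150
  bounce: vy ← 0.72·14.150 = 10.188
Arc 4: start y=0.000, vy=10.188 → t=2.079, apex=5.295, x_land=177.909, impact vy=-10.188
  bounce: vy ← 0.72·10.188 = 7.335
Arc 5: start y=0.000, vy=7.335 → t=1.497, apex=2.745, x_land=196.981, impact vy=-7.335
  bounce: vy ← 0.72·7.335 = 5.281
Arc 6: start y=0.000, vy=5.281 → t=1.078, apex=1.423, x_land=210.712, impact vy=-5.281
  bounce: vy ← 0.72·5.281 = 3.803
Arc 7: start y=0.000, vy=3.803 → t=0.776, apex=0.738, x_land=220.598, impact vy=-3.803
  bounce: vy ← 0.72·3.803 = 2.738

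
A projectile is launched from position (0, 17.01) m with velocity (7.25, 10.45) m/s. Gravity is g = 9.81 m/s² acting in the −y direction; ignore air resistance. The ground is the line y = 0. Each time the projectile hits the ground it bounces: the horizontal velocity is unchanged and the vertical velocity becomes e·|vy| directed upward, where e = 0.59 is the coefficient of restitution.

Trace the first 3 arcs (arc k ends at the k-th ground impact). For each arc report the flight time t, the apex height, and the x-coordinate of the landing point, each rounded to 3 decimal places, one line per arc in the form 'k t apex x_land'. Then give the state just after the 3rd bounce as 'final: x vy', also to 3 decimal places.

Arc 1: start y=17.010, vy=10.450 → t=3.211, apex=22.576, x_land=23.277, impact vy=-21.046
  bounce: vy ← 0.59·21.046 = 12.417
Arc 2: start y=0.000, vy=12.417 → t=2.532, apex=7.859, x_land=41.631, impact vy=-12.417
  bounce: vy ← 0.59·12.417 = 7.326
Arc 3: start y=0.000, vy=7.326 → t=1.494, apex=2.736, x_land=52.459, impact vy=-7.326
  bounce: vy ← 0.59·7.326 = 4.322

1 3.211 22.576 23.277
2 2.532 7.859 41.631
3 1.494 2.736 52.459
final: 52.459 4.322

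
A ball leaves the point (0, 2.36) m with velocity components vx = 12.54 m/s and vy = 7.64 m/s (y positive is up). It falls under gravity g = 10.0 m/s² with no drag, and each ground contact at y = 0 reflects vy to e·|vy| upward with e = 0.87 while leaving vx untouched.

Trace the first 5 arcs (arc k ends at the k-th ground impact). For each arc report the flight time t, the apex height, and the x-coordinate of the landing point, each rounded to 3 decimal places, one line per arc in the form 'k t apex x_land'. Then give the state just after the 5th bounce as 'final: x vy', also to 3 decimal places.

Arc 1: start y=2.360, vy=7.640 → t=1.791, apex=5.278, x_land=22.465, impact vy=-10.275
  bounce: vy ← 0.87·10.275 = 8.939
Arc 2: start y=0.000, vy=8.939 → t=1.788, apex=3.995, x_land=44.884, impact vy=-8.939
  bounce: vy ← 0.87·8.939 = 7.777
Arc 3: start y=0.000, vy=7.777 → t=1.555, apex=3.024, x_land=64.389, impact vy=-7.777
  bounce: vy ← 0.87·7.777 = 6.766
Arc 4: start y=0.000, vy=6.766 → t=1.353, apex=2.289, x_land=81.358, impact vy=-6.766
  bounce: vy ← 0.87·6.766 = 5.886
Arc 5: start y=0.000, vy=5.886 → t=1.177, apex=1.732, x_land=96.120, impact vy=-5.886
  bounce: vy ← 0.87·5.886 = 5.121

1 1.791 5.278 22.465
2 1.788 3.995 44.884
3 1.555 3.024 64.389
4 1.353 2.289 81.358
5 1.177 1.732 96.120
final: 96.120 5.121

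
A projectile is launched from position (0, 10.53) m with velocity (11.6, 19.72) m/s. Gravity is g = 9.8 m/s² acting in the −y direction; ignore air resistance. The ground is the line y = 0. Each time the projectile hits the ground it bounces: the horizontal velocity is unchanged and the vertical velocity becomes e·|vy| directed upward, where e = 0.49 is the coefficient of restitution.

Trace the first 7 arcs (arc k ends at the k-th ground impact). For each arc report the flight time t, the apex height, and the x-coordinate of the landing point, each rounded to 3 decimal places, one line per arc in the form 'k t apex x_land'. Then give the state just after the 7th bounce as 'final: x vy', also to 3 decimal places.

1 4.502 30.371 52.221
2 2.440 7.292 80.523
3 1.196 1.751 94.391
4 0.586 0.420 101.186
5 0.287 0.101 104.516
6 0.141 0.024 106.148
7 0.069 0.006 106.947
final: 106.947 0.165

Arc 1: start y=10.530, vy=19.720 → t=4.502, apex=30.371, x_land=52.221, impact vy=-24.398
  bounce: vy ← 0.49·24.398 = 11.955
Arc 2: start y=0.000, vy=11.955 → t=2.440, apex=7.292, x_land=80.523, impact vy=-11.955
  bounce: vy ← 0.49·11.955 = 5.858
Arc 3: start y=0.000, vy=5.858 → t=1.196, apex=1.751, x_land=94.391, impact vy=-5.858
  bounce: vy ← 0.49·5.858 = 2.870
Arc 4: start y=0.000, vy=2.870 → t=0.586, apex=0.420, x_land=101.186, impact vy=-2.870
  bounce: vy ← 0.49·2.870 = 1.407
Arc 5: start y=0.000, vy=1.407 → t=0.287, apex=0.101, x_land=104.516, impact vy=-1.407
  bounce: vy ← 0.49·1.407 = 0.689
Arc 6: start y=0.000, vy=0.689 → t=0.141, apex=0.024, x_land=106.148, impact vy=-0.689
  bounce: vy ← 0.49·0.689 = 0.338
Arc 7: start y=0.000, vy=0.338 → t=0.069, apex=0.006, x_land=106.947, impact vy=-0.338
  bounce: vy ← 0.49·0.338 = 0.165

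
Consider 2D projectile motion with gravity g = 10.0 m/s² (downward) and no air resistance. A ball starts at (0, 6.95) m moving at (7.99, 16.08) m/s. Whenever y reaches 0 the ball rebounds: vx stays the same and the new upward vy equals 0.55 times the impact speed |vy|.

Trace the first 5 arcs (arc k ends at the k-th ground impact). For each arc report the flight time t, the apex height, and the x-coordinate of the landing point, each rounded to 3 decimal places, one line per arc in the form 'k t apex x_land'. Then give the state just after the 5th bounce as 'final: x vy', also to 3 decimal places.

1 3.602 19.878 28.779
2 2.193 6.013 46.304
3 1.206 1.819 55.942
4 0.663 0.550 61.243
5 0.365 0.166 64.159
final: 64.159 1.004

Arc 1: start y=6.950, vy=16.080 → t=3.602, apex=19.878, x_land=28.779, impact vy=-19.939
  bounce: vy ← 0.55·19.939 = 10.966
Arc 2: start y=0.000, vy=10.966 → t=2.193, apex=6.013, x_land=46.304, impact vy=-10.966
  bounce: vy ← 0.55·10.966 = 6.032
Arc 3: start y=0.000, vy=6.032 → t=1.206, apex=1.819, x_land=55.942, impact vy=-6.032
  bounce: vy ← 0.55·6.032 = 3.317
Arc 4: start y=0.000, vy=3.317 → t=0.663, apex=0.550, x_land=61.243, impact vy=-3.317
  bounce: vy ← 0.55·3.317 = 1.825
Arc 5: start y=0.000, vy=1.825 → t=0.365, apex=0.166, x_land=64.159, impact vy=-1.825
  bounce: vy ← 0.55·1.825 = 1.004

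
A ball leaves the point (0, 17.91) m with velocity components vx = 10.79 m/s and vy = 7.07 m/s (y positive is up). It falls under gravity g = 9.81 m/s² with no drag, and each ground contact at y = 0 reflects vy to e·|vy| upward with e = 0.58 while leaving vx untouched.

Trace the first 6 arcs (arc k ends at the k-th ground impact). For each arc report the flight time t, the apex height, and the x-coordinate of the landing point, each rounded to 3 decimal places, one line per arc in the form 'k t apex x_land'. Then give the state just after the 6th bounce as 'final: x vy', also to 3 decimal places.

Arc 1: start y=17.910, vy=7.070 → t=2.763, apex=20.458, x_land=29.812, impact vy=-20.034
  bounce: vy ← 0.58·20.034 = 11.620
Arc 2: start y=0.000, vy=11.620 → t=2.369, apex=6.882, x_land=55.374, impact vy=-11.620
  bounce: vy ← 0.58·11.620 = 6.740
Arc 3: start y=0.000, vy=6.740 → t=1.374, apex=2.315, x_land=70.199, impact vy=-6.740
  bounce: vy ← 0.58·6.740 = 3.909
Arc 4: start y=0.000, vy=3.909 → t=0.797, apex=0.779, x_land=78.798, impact vy=-3.909
  bounce: vy ← 0.58·3.909 = 2.267
Arc 5: start y=0.000, vy=2.267 → t=0.462, apex=0.262, x_land=83.786, impact vy=-2.267
  bounce: vy ← 0.58·2.267 = 1.315
Arc 6: start y=0.000, vy=1.315 → t=0.268, apex=0.088, x_land=86.678, impact vy=-1.315
  bounce: vy ← 0.58·1.315 = 0.763

1 2.763 20.458 29.812
2 2.369 6.882 55.374
3 1.374 2.315 70.199
4 0.797 0.779 78.798
5 0.462 0.262 83.786
6 0.268 0.088 86.678
final: 86.678 0.763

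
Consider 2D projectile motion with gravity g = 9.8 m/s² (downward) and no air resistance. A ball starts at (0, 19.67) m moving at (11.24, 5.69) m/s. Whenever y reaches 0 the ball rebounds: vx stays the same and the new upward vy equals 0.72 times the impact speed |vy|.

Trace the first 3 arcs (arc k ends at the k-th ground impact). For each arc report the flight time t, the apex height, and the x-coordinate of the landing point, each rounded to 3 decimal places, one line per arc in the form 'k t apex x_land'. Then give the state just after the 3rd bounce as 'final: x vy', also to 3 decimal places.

Arc 1: start y=19.670, vy=5.690 → t=2.667, apex=21.322, x_land=29.973, impact vy=-20.443
  bounce: vy ← 0.72·20.443 = 14.719
Arc 2: start y=0.000, vy=14.719 → t=3.004, apex=11.053, x_land=63.736, impact vy=-14.719
  bounce: vy ← 0.72·14.719 = 10.598
Arc 3: start y=0.000, vy=10.598 → t=2.163, apex=5.730, x_land=88.045, impact vy=-10.598
  bounce: vy ← 0.72·10.598 = 7.630

1 2.667 21.322 29.973
2 3.004 11.053 63.736
3 2.163 5.730 88.045
final: 88.045 7.630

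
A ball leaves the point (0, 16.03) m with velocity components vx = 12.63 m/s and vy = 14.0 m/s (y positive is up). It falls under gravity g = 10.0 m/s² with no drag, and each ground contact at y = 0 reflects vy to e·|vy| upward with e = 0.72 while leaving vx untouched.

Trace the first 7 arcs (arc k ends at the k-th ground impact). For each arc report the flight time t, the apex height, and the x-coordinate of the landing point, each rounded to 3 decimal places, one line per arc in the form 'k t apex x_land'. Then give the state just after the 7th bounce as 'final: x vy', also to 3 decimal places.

Arc 1: start y=16.030, vy=14.000 → t=3.673, apex=25.830, x_land=46.389, impact vy=-22.729
  bounce: vy ← 0.72·22.729 = 16.365
Arc 2: start y=0.000, vy=16.365 → t=3.273, apex=13.390, x_land=87.726, impact vy=-16.365
  bounce: vy ← 0.72·16.365 = 11.783
Arc 3: start y=0.000, vy=11.783 → t=2.357, apex=6.942, x_land=117.489, impact vy=-11.783
  bounce: vy ← 0.72·11.783 = 8.483
Arc 4: start y=0.000, vy=8.483 → t=1.697, apex=3.598, x_land=138.918, impact vy=-8.483
  bounce: vy ← 0.72·8.483 = 6.108
Arc 5: start y=0.000, vy=6.108 → t=1.222, apex=1.865, x_land=154.347, impact vy=-6.108
  bounce: vy ← 0.72·6.108 = 4.398
Arc 6: start y=0.000, vy=4.398 → t=0.880, apex=0.967, x_land=165.456, impact vy=-4.398
  bounce: vy ← 0.72·4.398 = 3.166
Arc 7: start y=0.000, vy=3.166 → t=0.633, apex=0.501, x_land=173.455, impact vy=-3.166
  bounce: vy ← 0.72·3.166 = 2.280

1 3.673 25.830 46.389
2 3.273 13.390 87.726
3 2.357 6.942 117.489
4 1.697 3.598 138.918
5 1.222 1.865 154.347
6 0.880 0.967 165.456
7 0.633 0.501 173.455
final: 173.455 2.280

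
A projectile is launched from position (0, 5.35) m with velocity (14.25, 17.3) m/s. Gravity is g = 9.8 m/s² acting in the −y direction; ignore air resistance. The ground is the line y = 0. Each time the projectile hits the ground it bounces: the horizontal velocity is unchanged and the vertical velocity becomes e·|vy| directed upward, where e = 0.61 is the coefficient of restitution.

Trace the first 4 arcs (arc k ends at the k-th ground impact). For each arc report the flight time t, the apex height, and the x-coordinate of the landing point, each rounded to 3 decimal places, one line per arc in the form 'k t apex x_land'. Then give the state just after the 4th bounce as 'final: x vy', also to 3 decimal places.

Arc 1: start y=5.350, vy=17.300 → t=3.817, apex=20.620, x_land=54.388, impact vy=-20.103
  bounce: vy ← 0.61·20.103 = 12.263
Arc 2: start y=0.000, vy=12.263 → t=2.503, apex=7.673, x_land=90.051, impact vy=-12.263
  bounce: vy ← 0.61·12.263 = 7.481
Arc 3: start y=0.000, vy=7.481 → t=1.527, apex=2.855, x_land=111.805, impact vy=-7.481
  bounce: vy ← 0.61·7.481 = 4.563
Arc 4: start y=0.000, vy=4.563 → t=0.931, apex=1.062, x_land=125.076, impact vy=-4.563
  bounce: vy ← 0.61·4.563 = 2.783

1 3.817 20.620 54.388
2 2.503 7.673 90.051
3 1.527 2.855 111.805
4 0.931 1.062 125.076
final: 125.076 2.783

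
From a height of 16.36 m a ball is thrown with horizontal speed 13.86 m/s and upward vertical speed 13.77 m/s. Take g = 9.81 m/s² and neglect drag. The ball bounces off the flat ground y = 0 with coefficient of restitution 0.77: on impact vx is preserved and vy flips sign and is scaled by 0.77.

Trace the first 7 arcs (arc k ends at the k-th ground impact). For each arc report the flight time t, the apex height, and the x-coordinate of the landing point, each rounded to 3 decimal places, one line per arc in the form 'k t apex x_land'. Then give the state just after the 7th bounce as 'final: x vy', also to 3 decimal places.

Arc 1: start y=16.360, vy=13.770 → t=3.707, apex=26.024, x_land=51.380, impact vy=-22.596
  bounce: vy ← 0.77·22.596 = 17.399
Arc 2: start y=0.000, vy=17.399 → t=3.547, apex=15.430, x_land=100.545, impact vy=-17.399
  bounce: vy ← 0.77·17.399 = 13.397
Arc 3: start y=0.000, vy=13.397 → t=2.731, apex=9.148, x_land=138.402, impact vy=-13.397
  bounce: vy ← 0.77·13.397 = 10.316
Arc 4: start y=0.000, vy=10.316 → t=2.103, apex=5.424, x_land=167.551, impact vy=-10.316
  bounce: vy ← 0.77·10.316 = 7.943
Arc 5: start y=0.000, vy=7.943 → t=1.619, apex=3.216, x_land=189.997, impact vy=-7.943
  bounce: vy ← 0.77·7.943 = 6.116
Arc 6: start y=0.000, vy=6.116 → t=1.247, apex=1.907, x_land=207.280, impact vy=-6.116
  bounce: vy ← 0.77·6.116 = 4.710
Arc 7: start y=0.000, vy=4.710 → t=0.960, apex=1.130, x_land=220.587, impact vy=-4.710
  bounce: vy ← 0.77·4.710 = 3.626

1 3.707 26.024 51.380
2 3.547 15.430 100.545
3 2.731 9.148 138.402
4 2.103 5.424 167.551
5 1.619 3.216 189.997
6 1.247 1.907 207.280
7 0.960 1.130 220.587
final: 220.587 3.626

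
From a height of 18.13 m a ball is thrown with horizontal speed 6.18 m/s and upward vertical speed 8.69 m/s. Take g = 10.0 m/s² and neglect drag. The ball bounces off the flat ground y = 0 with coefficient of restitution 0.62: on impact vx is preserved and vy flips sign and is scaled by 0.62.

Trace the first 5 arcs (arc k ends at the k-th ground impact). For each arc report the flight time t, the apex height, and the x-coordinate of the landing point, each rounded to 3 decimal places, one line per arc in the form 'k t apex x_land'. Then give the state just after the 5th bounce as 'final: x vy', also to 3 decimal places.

1 2.962 21.906 18.306
2 2.595 8.421 34.346
3 1.609 3.237 44.291
4 0.998 1.244 50.457
5 0.619 0.478 54.279
final: 54.279 1.918

Arc 1: start y=18.130, vy=8.690 → t=2.962, apex=21.906, x_land=18.306, impact vy=-20.931
  bounce: vy ← 0.62·20.931 = 12.977
Arc 2: start y=0.000, vy=12.977 → t=2.595, apex=8.421, x_land=34.346, impact vy=-12.977
  bounce: vy ← 0.62·12.977 = 8.046
Arc 3: start y=0.000, vy=8.046 → t=1.609, apex=3.237, x_land=44.291, impact vy=-8.046
  bounce: vy ← 0.62·8.046 = 4.988
Arc 4: start y=0.000, vy=4.988 → t=0.998, apex=1.244, x_land=50.457, impact vy=-4.988
  bounce: vy ← 0.62·4.988 = 3.093
Arc 5: start y=0.000, vy=3.093 → t=0.619, apex=0.478, x_land=54.279, impact vy=-3.093
  bounce: vy ← 0.62·3.093 = 1.918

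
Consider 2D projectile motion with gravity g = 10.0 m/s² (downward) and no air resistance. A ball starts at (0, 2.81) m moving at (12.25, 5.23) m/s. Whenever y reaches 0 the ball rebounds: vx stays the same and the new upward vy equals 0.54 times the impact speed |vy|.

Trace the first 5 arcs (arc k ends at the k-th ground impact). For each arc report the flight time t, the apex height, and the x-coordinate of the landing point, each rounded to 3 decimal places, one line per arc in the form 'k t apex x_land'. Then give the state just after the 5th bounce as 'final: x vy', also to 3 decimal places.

1 1.437 4.178 17.604
2 0.987 1.218 29.697
3 0.533 0.355 36.228
4 0.288 0.104 39.754
5 0.155 0.030 41.658
final: 41.658 0.420

Arc 1: start y=2.810, vy=5.230 → t=1.437, apex=4.178, x_land=17.604, impact vy=-9.141
  bounce: vy ← 0.54·9.141 = 4.936
Arc 2: start y=0.000, vy=4.936 → t=0.987, apex=1.218, x_land=29.697, impact vy=-4.936
  bounce: vy ← 0.54·4.936 = 2.665
Arc 3: start y=0.000, vy=2.665 → t=0.533, apex=0.355, x_land=36.228, impact vy=-2.665
  bounce: vy ← 0.54·2.665 = 1.439
Arc 4: start y=0.000, vy=1.439 → t=0.288, apex=0.104, x_land=39.754, impact vy=-1.439
  bounce: vy ← 0.54·1.439 = 0.777
Arc 5: start y=0.000, vy=0.777 → t=0.155, apex=0.030, x_land=41.658, impact vy=-0.777
  bounce: vy ← 0.54·0.777 = 0.420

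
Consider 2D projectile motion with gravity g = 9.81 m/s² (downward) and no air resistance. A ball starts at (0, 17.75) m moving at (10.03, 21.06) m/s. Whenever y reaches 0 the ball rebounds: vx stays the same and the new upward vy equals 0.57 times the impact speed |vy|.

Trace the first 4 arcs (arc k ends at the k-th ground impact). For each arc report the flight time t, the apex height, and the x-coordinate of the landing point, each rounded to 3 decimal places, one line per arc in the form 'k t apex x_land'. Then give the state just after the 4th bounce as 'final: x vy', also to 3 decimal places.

1 5.015 40.356 50.302
2 3.270 13.112 83.099
3 1.864 4.260 101.794
4 1.062 1.384 112.450
final: 112.450 2.970

Arc 1: start y=17.750, vy=21.060 → t=5.015, apex=40.356, x_land=50.302, impact vy=-28.139
  bounce: vy ← 0.57·28.139 = 16.039
Arc 2: start y=0.000, vy=16.039 → t=3.270, apex=13.112, x_land=83.099, impact vy=-16.039
  bounce: vy ← 0.57·16.039 = 9.142
Arc 3: start y=0.000, vy=9.142 → t=1.864, apex=4.260, x_land=101.794, impact vy=-9.142
  bounce: vy ← 0.57·9.142 = 5.211
Arc 4: start y=0.000, vy=5.211 → t=1.062, apex=1.384, x_land=112.450, impact vy=-5.211
  bounce: vy ← 0.57·5.211 = 2.970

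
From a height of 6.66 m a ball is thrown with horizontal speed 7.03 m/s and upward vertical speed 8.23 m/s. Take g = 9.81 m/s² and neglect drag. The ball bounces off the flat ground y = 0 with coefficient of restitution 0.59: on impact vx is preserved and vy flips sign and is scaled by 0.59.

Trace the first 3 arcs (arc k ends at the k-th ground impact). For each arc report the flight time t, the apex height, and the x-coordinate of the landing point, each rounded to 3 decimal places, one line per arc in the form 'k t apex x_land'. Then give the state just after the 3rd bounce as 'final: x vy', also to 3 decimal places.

Arc 1: start y=6.660, vy=8.230 → t=2.275, apex=10.112, x_land=15.992, impact vy=-14.086
  bounce: vy ← 0.59·14.086 = 8.310
Arc 2: start y=0.000, vy=8.310 → t=1.694, apex=3.520, x_land=27.902, impact vy=-8.310
  bounce: vy ← 0.59·8.310 = 4.903
Arc 3: start y=0.000, vy=4.903 → t=1.000, apex=1.225, x_land=34.930, impact vy=-4.903
  bounce: vy ← 0.59·4.903 = 2.893

1 2.275 10.112 15.992
2 1.694 3.520 27.902
3 1.000 1.225 34.930
final: 34.930 2.893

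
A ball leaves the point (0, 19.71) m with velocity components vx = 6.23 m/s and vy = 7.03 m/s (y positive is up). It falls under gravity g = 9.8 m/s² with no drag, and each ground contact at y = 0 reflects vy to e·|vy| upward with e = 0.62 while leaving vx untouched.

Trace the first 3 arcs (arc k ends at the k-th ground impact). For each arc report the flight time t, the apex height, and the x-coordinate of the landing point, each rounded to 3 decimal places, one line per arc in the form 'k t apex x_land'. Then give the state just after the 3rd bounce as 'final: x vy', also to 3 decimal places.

1 2.847 22.231 17.739
2 2.641 8.546 34.194
3 1.638 3.285 44.396
final: 44.396 4.975

Arc 1: start y=19.710, vy=7.030 → t=2.847, apex=22.231, x_land=17.739, impact vy=-20.874
  bounce: vy ← 0.62·20.874 = 12.942
Arc 2: start y=0.000, vy=12.942 → t=2.641, apex=8.546, x_land=34.194, impact vy=-12.942
  bounce: vy ← 0.62·12.942 = 8.024
Arc 3: start y=0.000, vy=8.024 → t=1.638, apex=3.285, x_land=44.396, impact vy=-8.024
  bounce: vy ← 0.62·8.024 = 4.975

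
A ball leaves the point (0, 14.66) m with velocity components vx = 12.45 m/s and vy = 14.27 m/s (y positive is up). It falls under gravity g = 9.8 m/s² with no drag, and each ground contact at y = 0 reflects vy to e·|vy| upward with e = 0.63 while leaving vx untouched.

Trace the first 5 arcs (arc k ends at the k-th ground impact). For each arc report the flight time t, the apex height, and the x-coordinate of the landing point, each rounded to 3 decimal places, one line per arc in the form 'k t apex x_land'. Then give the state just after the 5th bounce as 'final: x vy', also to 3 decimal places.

Arc 1: start y=14.660, vy=14.270 → t=3.717, apex=25.049, x_land=46.278, impact vy=-22.158
  bounce: vy ← 0.63·22.158 = 13.959
Arc 2: start y=0.000, vy=13.959 → t=2.849, apex=9.942, x_land=81.747, impact vy=-13.959
  bounce: vy ← 0.63·13.959 = 8.794
Arc 3: start y=0.000, vy=8.794 → t=1.795, apex=3.946, x_land=104.092, impact vy=-8.794
  bounce: vy ← 0.63·8.794 = 5.540
Arc 4: start y=0.000, vy=5.540 → t=1.131, apex=1.566, x_land=118.169, impact vy=-5.540
  bounce: vy ← 0.63·5.540 = 3.491
Arc 5: start y=0.000, vy=3.491 → t=0.712, apex=0.622, x_land=127.038, impact vy=-3.491
  bounce: vy ← 0.63·3.491 = 2.199

1 3.717 25.049 46.278
2 2.849 9.942 81.747
3 1.795 3.946 104.092
4 1.131 1.566 118.169
5 0.712 0.622 127.038
final: 127.038 2.199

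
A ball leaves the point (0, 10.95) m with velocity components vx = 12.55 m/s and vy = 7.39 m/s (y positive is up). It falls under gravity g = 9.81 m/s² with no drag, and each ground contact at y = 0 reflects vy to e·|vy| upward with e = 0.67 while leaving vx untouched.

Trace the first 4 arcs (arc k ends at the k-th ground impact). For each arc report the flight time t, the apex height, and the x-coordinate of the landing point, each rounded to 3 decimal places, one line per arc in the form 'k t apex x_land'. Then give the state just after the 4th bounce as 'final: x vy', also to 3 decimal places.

Arc 1: start y=10.950, vy=7.390 → t=2.427, apex=13.733, x_land=30.454, impact vy=-16.415
  bounce: vy ← 0.67·16.415 = 10.998
Arc 2: start y=0.000, vy=10.998 → t=2.242, apex=6.165, x_land=58.594, impact vy=-10.998
  bounce: vy ← 0.67·10.998 = 7.369
Arc 3: start y=0.000, vy=7.369 → t=1.502, apex=2.767, x_land=77.447, impact vy=-7.369
  bounce: vy ← 0.67·7.369 = 4.937
Arc 4: start y=0.000, vy=4.937 → t=1.007, apex=1.242, x_land=90.079, impact vy=-4.937
  bounce: vy ← 0.67·4.937 = 3.308

1 2.427 13.733 30.454
2 2.242 6.165 58.594
3 1.502 2.767 77.447
4 1.007 1.242 90.079
final: 90.079 3.308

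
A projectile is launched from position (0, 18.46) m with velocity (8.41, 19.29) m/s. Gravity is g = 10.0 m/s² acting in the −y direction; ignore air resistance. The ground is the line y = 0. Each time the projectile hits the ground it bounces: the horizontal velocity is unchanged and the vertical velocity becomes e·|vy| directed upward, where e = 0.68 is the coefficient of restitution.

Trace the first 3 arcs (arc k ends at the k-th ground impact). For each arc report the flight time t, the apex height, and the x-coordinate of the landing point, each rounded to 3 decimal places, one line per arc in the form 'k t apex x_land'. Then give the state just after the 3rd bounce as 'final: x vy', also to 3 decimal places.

1 4.652 37.065 39.121
2 3.703 17.139 70.262
3 2.518 7.925 91.438
final: 91.438 8.561

Arc 1: start y=18.460, vy=19.290 → t=4.652, apex=37.065, x_land=39.121, impact vy=-27.227
  bounce: vy ← 0.68·27.227 = 18.514
Arc 2: start y=0.000, vy=18.514 → t=3.703, apex=17.139, x_land=70.262, impact vy=-18.514
  bounce: vy ← 0.68·18.514 = 12.590
Arc 3: start y=0.000, vy=12.590 → t=2.518, apex=7.925, x_land=91.438, impact vy=-12.590
  bounce: vy ← 0.68·12.590 = 8.561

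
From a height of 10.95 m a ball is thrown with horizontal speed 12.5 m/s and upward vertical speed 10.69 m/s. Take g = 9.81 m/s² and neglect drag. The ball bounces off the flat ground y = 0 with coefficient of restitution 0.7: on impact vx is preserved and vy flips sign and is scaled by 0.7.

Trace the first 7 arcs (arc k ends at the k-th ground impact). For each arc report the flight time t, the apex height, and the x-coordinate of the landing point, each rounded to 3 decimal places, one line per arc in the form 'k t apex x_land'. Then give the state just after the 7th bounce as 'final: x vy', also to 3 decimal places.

Arc 1: start y=10.950, vy=10.690 → t=2.939, apex=16.774, x_land=36.737, impact vy=-18.142
  bounce: vy ← 0.7·18.142 = 12.699
Arc 2: start y=0.000, vy=12.699 → t=2.589, apex=8.219, x_land=69.100, impact vy=-12.699
  bounce: vy ← 0.7·12.699 = 8.889
Arc 3: start y=0.000, vy=8.889 → t=1.812, apex=4.028, x_land=91.754, impact vy=-8.889
  bounce: vy ← 0.7·8.889 = 6.223
Arc 4: start y=0.000, vy=6.223 → t=1.269, apex=1.973, x_land=107.611, impact vy=-6.223
  bounce: vy ← 0.7·6.223 = 4.356
Arc 5: start y=0.000, vy=4.356 → t=0.888, apex=0.967, x_land=118.712, impact vy=-4.356
  bounce: vy ← 0.7·4.356 = 3.049
Arc 6: start y=0.000, vy=3.049 → t=0.622, apex=0.474, x_land=126.482, impact vy=-3.049
  bounce: vy ← 0.7·3.049 = 2.134
Arc 7: start y=0.000, vy=2.134 → t=0.435, apex=0.232, x_land=131.921, impact vy=-2.134
  bounce: vy ← 0.7·2.134 = 1.494

1 2.939 16.774 36.737
2 2.589 8.219 69.100
3 1.812 4.028 91.754
4 1.269 1.973 107.611
5 0.888 0.967 118.712
6 0.622 0.474 126.482
7 0.435 0.232 131.921
final: 131.921 1.494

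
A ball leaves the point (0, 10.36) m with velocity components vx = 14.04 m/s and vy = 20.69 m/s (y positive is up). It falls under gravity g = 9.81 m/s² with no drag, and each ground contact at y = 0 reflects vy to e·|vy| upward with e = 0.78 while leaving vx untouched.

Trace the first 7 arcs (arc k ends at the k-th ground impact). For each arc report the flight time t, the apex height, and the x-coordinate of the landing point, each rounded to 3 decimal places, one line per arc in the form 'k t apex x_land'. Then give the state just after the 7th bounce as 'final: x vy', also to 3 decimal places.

Arc 1: start y=10.360, vy=20.690 → t=4.670, apex=32.178, x_land=65.572, impact vy=-25.126
  bounce: vy ← 0.78·25.126 = 19.599
Arc 2: start y=0.000, vy=19.599 → t=3.996, apex=19.577, x_land=121.671, impact vy=-19.599
  bounce: vy ← 0.78·19.599 = 15.287
Arc 3: start y=0.000, vy=15.287 → t=3.117, apex=11.911, x_land=165.428, impact vy=-15.287
  bounce: vy ← 0.78·15.287 = 11.924
Arc 4: start y=0.000, vy=11.924 → t=2.431, apex=7.247, x_land=199.559, impact vy=-11.924
  bounce: vy ← 0.78·11.924 = 9.301
Arc 5: start y=0.000, vy=9.301 → t=1.896, apex=4.409, x_land=226.181, impact vy=-9.301
  bounce: vy ← 0.78·9.301 = 7.254
Arc 6: start y=0.000, vy=7.254 → t=1.479, apex=2.682, x_land=246.946, impact vy=-7.254
  bounce: vy ← 0.78·7.254 = 5.658
Arc 7: start y=0.000, vy=5.658 → t=1.154, apex=1.632, x_land=263.142, impact vy=-5.658
  bounce: vy ← 0.78·5.658 = 4.414

1 4.670 32.178 65.572
2 3.996 19.577 121.671
3 3.117 11.911 165.428
4 2.431 7.247 199.559
5 1.896 4.409 226.181
6 1.479 2.682 246.946
7 1.154 1.632 263.142
final: 263.142 4.414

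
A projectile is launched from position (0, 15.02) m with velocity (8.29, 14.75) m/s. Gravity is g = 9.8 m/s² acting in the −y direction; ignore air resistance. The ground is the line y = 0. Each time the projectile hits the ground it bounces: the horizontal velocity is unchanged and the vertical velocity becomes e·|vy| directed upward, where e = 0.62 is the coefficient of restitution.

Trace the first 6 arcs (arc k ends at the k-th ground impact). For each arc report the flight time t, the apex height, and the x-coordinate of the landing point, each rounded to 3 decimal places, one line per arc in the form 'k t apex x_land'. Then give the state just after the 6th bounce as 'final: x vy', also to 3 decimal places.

1 3.814 26.120 31.617
2 2.863 10.041 55.351
3 1.775 3.860 70.066
4 1.101 1.484 79.189
5 0.682 0.570 84.846
6 0.423 0.219 88.353
final: 88.353 1.285

Arc 1: start y=15.020, vy=14.750 → t=3.814, apex=26.120, x_land=31.617, impact vy=-22.626
  bounce: vy ← 0.62·22.626 = 14.028
Arc 2: start y=0.000, vy=14.028 → t=2.863, apex=10.041, x_land=55.351, impact vy=-14.028
  bounce: vy ← 0.62·14.028 = 8.698
Arc 3: start y=0.000, vy=8.698 → t=1.775, apex=3.860, x_land=70.066, impact vy=-8.698
  bounce: vy ← 0.62·8.698 = 5.393
Arc 4: start y=0.000, vy=5.393 → t=1.101, apex=1.484, x_land=79.189, impact vy=-5.393
  bounce: vy ← 0.62·5.393 = 3.343
Arc 5: start y=0.000, vy=3.343 → t=0.682, apex=0.570, x_land=84.846, impact vy=-3.343
  bounce: vy ← 0.62·3.343 = 2.073
Arc 6: start y=0.000, vy=2.073 → t=0.423, apex=0.219, x_land=88.353, impact vy=-2.073
  bounce: vy ← 0.62·2.073 = 1.285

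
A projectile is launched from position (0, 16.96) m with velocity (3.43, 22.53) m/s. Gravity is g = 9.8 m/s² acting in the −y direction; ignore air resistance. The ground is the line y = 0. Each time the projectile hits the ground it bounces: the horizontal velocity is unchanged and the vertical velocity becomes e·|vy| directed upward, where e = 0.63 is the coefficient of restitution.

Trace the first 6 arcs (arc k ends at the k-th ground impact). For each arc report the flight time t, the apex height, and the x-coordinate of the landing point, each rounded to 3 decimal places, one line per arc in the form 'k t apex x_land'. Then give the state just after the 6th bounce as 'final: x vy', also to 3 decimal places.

1 5.256 42.858 18.030
2 3.726 17.010 30.811
3 2.348 6.751 38.863
4 1.479 2.680 43.936
5 0.932 1.064 47.132
6 0.587 0.422 49.146
final: 49.146 1.812

Arc 1: start y=16.960, vy=22.530 → t=5.256, apex=42.858, x_land=18.030, impact vy=-28.983
  bounce: vy ← 0.63·28.983 = 18.259
Arc 2: start y=0.000, vy=18.259 → t=3.726, apex=17.010, x_land=30.811, impact vy=-18.259
  bounce: vy ← 0.63·18.259 = 11.503
Arc 3: start y=0.000, vy=11.503 → t=2.348, apex=6.751, x_land=38.863, impact vy=-11.503
  bounce: vy ← 0.63·11.503 = 7.247
Arc 4: start y=0.000, vy=7.247 → t=1.479, apex=2.680, x_land=43.936, impact vy=-7.247
  bounce: vy ← 0.63·7.247 = 4.566
Arc 5: start y=0.000, vy=4.566 → t=0.932, apex=1.064, x_land=47.132, impact vy=-4.566
  bounce: vy ← 0.63·4.566 = 2.876
Arc 6: start y=0.000, vy=2.876 → t=0.587, apex=0.422, x_land=49.146, impact vy=-2.876
  bounce: vy ← 0.63·2.876 = 1.812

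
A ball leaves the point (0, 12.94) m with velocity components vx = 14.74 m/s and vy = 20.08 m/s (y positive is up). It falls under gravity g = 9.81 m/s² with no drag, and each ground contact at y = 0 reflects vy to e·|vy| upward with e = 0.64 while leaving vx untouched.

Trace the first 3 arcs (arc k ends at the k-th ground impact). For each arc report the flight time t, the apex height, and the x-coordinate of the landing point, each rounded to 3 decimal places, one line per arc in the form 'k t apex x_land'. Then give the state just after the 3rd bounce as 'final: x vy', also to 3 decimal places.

1 4.660 33.491 68.687
2 3.345 13.718 117.988
3 2.141 5.619 149.540
final: 149.540 6.720

Arc 1: start y=12.940, vy=20.080 → t=4.660, apex=33.491, x_land=68.687, impact vy=-25.634
  bounce: vy ← 0.64·25.634 = 16.406
Arc 2: start y=0.000, vy=16.406 → t=3.345, apex=13.718, x_land=117.988, impact vy=-16.406
  bounce: vy ← 0.64·16.406 = 10.500
Arc 3: start y=0.000, vy=10.500 → t=2.141, apex=5.619, x_land=149.540, impact vy=-10.500
  bounce: vy ← 0.64·10.500 = 6.720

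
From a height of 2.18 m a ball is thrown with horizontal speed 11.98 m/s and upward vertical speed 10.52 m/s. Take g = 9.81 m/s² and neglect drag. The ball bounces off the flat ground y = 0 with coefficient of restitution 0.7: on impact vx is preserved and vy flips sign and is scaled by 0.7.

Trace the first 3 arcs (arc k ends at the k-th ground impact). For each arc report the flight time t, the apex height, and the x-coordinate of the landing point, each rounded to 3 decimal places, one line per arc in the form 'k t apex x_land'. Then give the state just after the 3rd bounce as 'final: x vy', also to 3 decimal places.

1 2.335 7.821 27.974
2 1.768 3.832 49.152
3 1.237 1.878 63.977
final: 63.977 4.249

Arc 1: start y=2.180, vy=10.520 → t=2.335, apex=7.821, x_land=27.974, impact vy=-12.387
  bounce: vy ← 0.7·12.387 = 8.671
Arc 2: start y=0.000, vy=8.671 → t=1.768, apex=3.832, x_land=49.152, impact vy=-8.671
  bounce: vy ← 0.7·8.671 = 6.070
Arc 3: start y=0.000, vy=6.070 → t=1.237, apex=1.878, x_land=63.977, impact vy=-6.070
  bounce: vy ← 0.7·6.070 = 4.249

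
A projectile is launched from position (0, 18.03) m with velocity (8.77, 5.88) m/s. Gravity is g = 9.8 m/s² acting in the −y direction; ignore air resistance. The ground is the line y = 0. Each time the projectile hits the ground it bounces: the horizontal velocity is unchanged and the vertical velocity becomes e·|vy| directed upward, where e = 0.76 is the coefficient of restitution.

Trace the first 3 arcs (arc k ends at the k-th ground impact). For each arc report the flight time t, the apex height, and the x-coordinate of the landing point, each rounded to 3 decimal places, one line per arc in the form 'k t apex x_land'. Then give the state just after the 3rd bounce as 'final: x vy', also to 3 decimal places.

1 2.610 19.794 22.889
2 3.055 11.433 49.681
3 2.322 6.604 70.043
final: 70.043 8.646

Arc 1: start y=18.030, vy=5.880 → t=2.610, apex=19.794, x_land=22.889, impact vy=-19.697
  bounce: vy ← 0.76·19.697 = 14.970
Arc 2: start y=0.000, vy=14.970 → t=3.055, apex=11.433, x_land=49.681, impact vy=-14.970
  bounce: vy ← 0.76·14.970 = 11.377
Arc 3: start y=0.000, vy=11.377 → t=2.322, apex=6.604, x_land=70.043, impact vy=-11.377
  bounce: vy ← 0.76·11.377 = 8.646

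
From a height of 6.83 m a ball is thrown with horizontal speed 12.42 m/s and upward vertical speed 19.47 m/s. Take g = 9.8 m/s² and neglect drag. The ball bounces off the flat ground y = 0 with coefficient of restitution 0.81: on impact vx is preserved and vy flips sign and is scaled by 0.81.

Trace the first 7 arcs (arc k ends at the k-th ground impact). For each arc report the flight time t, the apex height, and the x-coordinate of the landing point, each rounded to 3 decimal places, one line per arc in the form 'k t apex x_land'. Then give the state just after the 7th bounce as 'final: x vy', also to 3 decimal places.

1 4.298 26.171 53.379
2 3.744 17.171 99.878
3 3.033 11.266 137.543
4 2.456 7.391 168.051
5 1.990 4.850 192.763
6 1.612 3.182 212.779
7 1.305 2.088 228.992
final: 228.992 5.181

Arc 1: start y=6.830, vy=19.470 → t=4.298, apex=26.171, x_land=53.379, impact vy=-22.648
  bounce: vy ← 0.81·22.648 = 18.345
Arc 2: start y=0.000, vy=18.345 → t=3.744, apex=17.171, x_land=99.878, impact vy=-18.345
  bounce: vy ← 0.81·18.345 = 14.860
Arc 3: start y=0.000, vy=14.860 → t=3.033, apex=11.266, x_land=137.543, impact vy=-14.860
  bounce: vy ← 0.81·14.860 = 12.036
Arc 4: start y=0.000, vy=12.036 → t=2.456, apex=7.391, x_land=168.051, impact vy=-12.036
  bounce: vy ← 0.81·12.036 = 9.749
Arc 5: start y=0.000, vy=9.749 → t=1.990, apex=4.850, x_land=192.763, impact vy=-9.749
  bounce: vy ← 0.81·9.749 = 7.897
Arc 6: start y=0.000, vy=7.897 → t=1.612, apex=3.182, x_land=212.779, impact vy=-7.897
  bounce: vy ← 0.81·7.897 = 6.397
Arc 7: start y=0.000, vy=6.397 → t=1.305, apex=2.088, x_land=228.992, impact vy=-6.397
  bounce: vy ← 0.81·6.397 = 5.181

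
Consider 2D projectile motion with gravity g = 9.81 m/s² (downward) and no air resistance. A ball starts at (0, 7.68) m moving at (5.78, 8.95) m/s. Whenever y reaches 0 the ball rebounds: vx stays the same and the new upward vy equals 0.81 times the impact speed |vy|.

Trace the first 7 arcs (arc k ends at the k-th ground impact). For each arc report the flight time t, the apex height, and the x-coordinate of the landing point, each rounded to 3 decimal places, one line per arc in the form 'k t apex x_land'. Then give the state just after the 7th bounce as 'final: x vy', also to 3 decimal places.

1 2.461 11.763 14.224
2 2.509 7.718 28.724
3 2.032 5.063 40.470
4 1.646 3.322 49.983
5 1.333 2.180 57.689
6 1.080 1.430 63.931
7 0.875 0.938 68.987
final: 68.987 3.475

Arc 1: start y=7.680, vy=8.950 → t=2.461, apex=11.763, x_land=14.224, impact vy=-15.192
  bounce: vy ← 0.81·15.192 = 12.305
Arc 2: start y=0.000, vy=12.305 → t=2.509, apex=7.718, x_land=28.724, impact vy=-12.305
  bounce: vy ← 0.81·12.305 = 9.967
Arc 3: start y=0.000, vy=9.967 → t=2.032, apex=5.063, x_land=40.470, impact vy=-9.967
  bounce: vy ← 0.81·9.967 = 8.073
Arc 4: start y=0.000, vy=8.073 → t=1.646, apex=3.322, x_land=49.983, impact vy=-8.073
  bounce: vy ← 0.81·8.073 = 6.539
Arc 5: start y=0.000, vy=6.539 → t=1.333, apex=2.180, x_land=57.689, impact vy=-6.539
  bounce: vy ← 0.81·6.539 = 5.297
Arc 6: start y=0.000, vy=5.297 → t=1.080, apex=1.430, x_land=63.931, impact vy=-5.297
  bounce: vy ← 0.81·5.297 = 4.291
Arc 7: start y=0.000, vy=4.291 → t=0.875, apex=0.938, x_land=68.987, impact vy=-4.291
  bounce: vy ← 0.81·4.291 = 3.475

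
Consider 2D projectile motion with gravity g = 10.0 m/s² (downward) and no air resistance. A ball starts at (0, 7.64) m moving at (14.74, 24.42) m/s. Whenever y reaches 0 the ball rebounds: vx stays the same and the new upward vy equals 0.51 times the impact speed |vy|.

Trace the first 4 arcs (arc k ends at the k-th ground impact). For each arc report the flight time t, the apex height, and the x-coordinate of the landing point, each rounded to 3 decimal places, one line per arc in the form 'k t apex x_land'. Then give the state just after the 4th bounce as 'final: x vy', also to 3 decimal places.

Arc 1: start y=7.640, vy=24.420 → t=5.179, apex=37.457, x_land=76.339, impact vy=-27.370
  bounce: vy ← 0.51·27.370 = 13.959
Arc 2: start y=0.000, vy=13.959 → t=2.792, apex=9.743, x_land=117.490, impact vy=-13.959
  bounce: vy ← 0.51·13.959 = 7.119
Arc 3: start y=0.000, vy=7.119 → t=1.424, apex=2.534, x_land=138.477, impact vy=-7.119
  bounce: vy ← 0.51·7.119 = 3.631
Arc 4: start y=0.000, vy=3.631 → t=0.726, apex=0.659, x_land=149.180, impact vy=-3.631
  bounce: vy ← 0.51·3.631 = 1.852

1 5.179 37.457 76.339
2 2.792 9.743 117.490
3 1.424 2.534 138.477
4 0.726 0.659 149.180
final: 149.180 1.852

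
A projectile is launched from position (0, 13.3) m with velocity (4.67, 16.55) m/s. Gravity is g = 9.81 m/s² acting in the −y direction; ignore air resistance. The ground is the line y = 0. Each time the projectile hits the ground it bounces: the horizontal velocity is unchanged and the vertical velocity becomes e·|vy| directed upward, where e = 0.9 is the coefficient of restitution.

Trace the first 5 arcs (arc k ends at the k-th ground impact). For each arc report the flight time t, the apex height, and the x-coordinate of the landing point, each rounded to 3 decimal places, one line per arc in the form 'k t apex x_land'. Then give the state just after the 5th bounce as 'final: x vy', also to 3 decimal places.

Arc 1: start y=13.300, vy=16.550 → t=4.045, apex=27.260, x_land=18.888, impact vy=-23.127
  bounce: vy ← 0.9·23.127 = 20.814
Arc 2: start y=0.000, vy=20.814 → t=4.243, apex=22.081, x_land=38.705, impact vy=-20.814
  bounce: vy ← 0.9·20.814 = 18.733
Arc 3: start y=0.000, vy=18.733 → t=3.819, apex=17.886, x_land=56.540, impact vy=-18.733
  bounce: vy ← 0.9·18.733 = 16.859
Arc 4: start y=0.000, vy=16.859 → t=3.437, apex=14.487, x_land=72.592, impact vy=-16.859
  bounce: vy ← 0.9·16.859 = 15.173
Arc 5: start y=0.000, vy=15.173 → t=3.093, apex=11.735, x_land=87.038, impact vy=-15.173
  bounce: vy ← 0.9·15.173 = 13.656

1 4.045 27.260 18.888
2 4.243 22.081 38.705
3 3.819 17.886 56.540
4 3.437 14.487 72.592
5 3.093 11.735 87.038
final: 87.038 13.656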